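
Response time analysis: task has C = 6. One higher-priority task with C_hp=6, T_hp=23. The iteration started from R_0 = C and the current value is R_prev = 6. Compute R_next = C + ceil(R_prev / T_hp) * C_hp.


R_next = C + ceil(R_prev / T_hp) * C_hp
ceil(6 / 23) = ceil(0.2609) = 1
Interference = 1 * 6 = 6
R_next = 6 + 6 = 12

12


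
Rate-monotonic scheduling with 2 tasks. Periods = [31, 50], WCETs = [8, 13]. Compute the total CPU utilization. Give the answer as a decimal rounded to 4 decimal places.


Compute individual utilizations (exact fractions):
  Task 1: C/T = 8/31 (approx. 0.2581)
  Task 2: C/T = 13/50 (approx. 0.26)
Total utilization U = 8/31 + 13/50 = 803/1550
Rounded to 4 decimal places: U = 0.5181
RM (Liu & Layland) bound for 2 tasks = 0.828427; compare with U = 803/1550 (approx. 0.518065)
U <= bound, so schedulable by RM sufficient condition.

0.5181


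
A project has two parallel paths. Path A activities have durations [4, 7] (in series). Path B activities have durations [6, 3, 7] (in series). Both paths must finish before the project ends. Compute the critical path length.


Path A total = 4 + 7 = 11
Path B total = 6 + 3 + 7 = 16
Critical path = longest path = max(11, 16) = 16

16


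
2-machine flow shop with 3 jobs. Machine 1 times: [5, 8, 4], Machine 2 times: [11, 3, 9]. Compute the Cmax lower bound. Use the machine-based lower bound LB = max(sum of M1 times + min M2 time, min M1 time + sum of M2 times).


LB1 = sum(M1 times) + min(M2 times) = 17 + 3 = 20
LB2 = min(M1 times) + sum(M2 times) = 4 + 23 = 27
Lower bound = max(LB1, LB2) = max(20, 27) = 27

27


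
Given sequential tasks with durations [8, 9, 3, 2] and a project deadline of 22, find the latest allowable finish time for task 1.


LF(activity 1) = deadline - sum of successor durations
Successors: activities 2 through 4 with durations [9, 3, 2]
Sum of successor durations = 14
LF = 22 - 14 = 8

8


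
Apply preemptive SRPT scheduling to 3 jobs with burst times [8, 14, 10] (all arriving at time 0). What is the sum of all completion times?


Since all jobs arrive at t=0, SRPT equals SPT ordering.
SPT order: [8, 10, 14]
Completion times:
  Job 1: p=8, C=8
  Job 2: p=10, C=18
  Job 3: p=14, C=32
Total completion time = 8 + 18 + 32 = 58

58


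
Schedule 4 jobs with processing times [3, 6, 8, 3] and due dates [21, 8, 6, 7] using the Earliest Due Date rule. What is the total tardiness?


Sort by due date (EDD order): [(8, 6), (3, 7), (6, 8), (3, 21)]
Compute completion times and tardiness:
  Job 1: p=8, d=6, C=8, tardiness=max(0,8-6)=2
  Job 2: p=3, d=7, C=11, tardiness=max(0,11-7)=4
  Job 3: p=6, d=8, C=17, tardiness=max(0,17-8)=9
  Job 4: p=3, d=21, C=20, tardiness=max(0,20-21)=0
Total tardiness = 15

15


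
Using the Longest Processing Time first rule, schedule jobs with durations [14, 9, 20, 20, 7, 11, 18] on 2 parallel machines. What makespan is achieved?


Sort jobs in decreasing order (LPT): [20, 20, 18, 14, 11, 9, 7]
Assign each job to the least loaded machine:
  Machine 1: jobs [20, 18, 9], load = 47
  Machine 2: jobs [20, 14, 11, 7], load = 52
Makespan = max load = 52

52


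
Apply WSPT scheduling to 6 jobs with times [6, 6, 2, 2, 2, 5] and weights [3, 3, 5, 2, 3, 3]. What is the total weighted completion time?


Compute p/w ratios and sort ascending (WSPT): [(2, 5), (2, 3), (2, 2), (5, 3), (6, 3), (6, 3)]
Compute weighted completion times:
  Job (p=2,w=5): C=2, w*C=5*2=10
  Job (p=2,w=3): C=4, w*C=3*4=12
  Job (p=2,w=2): C=6, w*C=2*6=12
  Job (p=5,w=3): C=11, w*C=3*11=33
  Job (p=6,w=3): C=17, w*C=3*17=51
  Job (p=6,w=3): C=23, w*C=3*23=69
Total weighted completion time = 187

187


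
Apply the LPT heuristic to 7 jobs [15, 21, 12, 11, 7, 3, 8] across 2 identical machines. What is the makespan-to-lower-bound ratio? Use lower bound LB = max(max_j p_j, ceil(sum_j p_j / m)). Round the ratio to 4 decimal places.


LPT order: [21, 15, 12, 11, 8, 7, 3]
Machine loads after assignment: [39, 38]
LPT makespan = 39
Lower bound = max(max_job, ceil(total/2)) = max(21, 39) = 39
Ratio = 39 / 39 = 1.0

1.0


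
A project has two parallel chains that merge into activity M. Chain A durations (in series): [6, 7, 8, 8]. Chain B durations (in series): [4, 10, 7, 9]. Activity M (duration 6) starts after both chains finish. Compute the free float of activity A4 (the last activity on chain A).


ES(A4) = sum of predecessors on chain A = 21
EF(A4) = ES + duration = 21 + 8 = 29
Successor of A4 is M. ES(M) = max(sum(A), sum(B)) = max(29, 30) = 30
Free float = ES(successor) - EF(current) = 30 - 29 = 1

1


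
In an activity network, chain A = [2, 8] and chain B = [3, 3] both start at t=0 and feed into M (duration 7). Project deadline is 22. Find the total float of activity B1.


Forward pass: ES(B1) = sum of predecessors on chain B = 0
EF = ES + duration = 0 + 3 = 3
Backward pass: LF(M) = deadline = 22; LS(M) = 22 - 7 = 15
LF(B1) = LS(M) - sum(successors on chain B) = 15 - 3 = 12
LS = LF - duration = 12 - 3 = 9
Total float = LS - ES = 9 - 0 = 9

9


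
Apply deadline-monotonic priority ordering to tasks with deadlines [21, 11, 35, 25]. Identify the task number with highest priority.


Sort tasks by relative deadline (ascending):
  Task 2: deadline = 11
  Task 1: deadline = 21
  Task 4: deadline = 25
  Task 3: deadline = 35
Priority order (highest first): [2, 1, 4, 3]
Highest priority task = 2

2


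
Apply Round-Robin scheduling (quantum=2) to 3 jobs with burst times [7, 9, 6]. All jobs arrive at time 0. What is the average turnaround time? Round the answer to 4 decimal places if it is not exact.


Time quantum = 2
Execution trace:
  J1 runs 2 units, time = 2
  J2 runs 2 units, time = 4
  J3 runs 2 units, time = 6
  J1 runs 2 units, time = 8
  J2 runs 2 units, time = 10
  J3 runs 2 units, time = 12
  J1 runs 2 units, time = 14
  J2 runs 2 units, time = 16
  J3 runs 2 units, time = 18
  J1 runs 1 units, time = 19
  J2 runs 2 units, time = 21
  J2 runs 1 units, time = 22
Finish times: [19, 22, 18]
Average turnaround = 59/3 = 19.6667

19.6667


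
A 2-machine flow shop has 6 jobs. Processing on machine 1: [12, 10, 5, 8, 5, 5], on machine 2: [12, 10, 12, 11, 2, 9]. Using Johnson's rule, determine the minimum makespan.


Apply Johnson's rule:
  Group 1 (a <= b): [(3, 5, 12), (6, 5, 9), (4, 8, 11), (2, 10, 10), (1, 12, 12)]
  Group 2 (a > b): [(5, 5, 2)]
Optimal job order: [3, 6, 4, 2, 1, 5]
Schedule:
  Job 3: M1 done at 5, M2 done at 17
  Job 6: M1 done at 10, M2 done at 26
  Job 4: M1 done at 18, M2 done at 37
  Job 2: M1 done at 28, M2 done at 47
  Job 1: M1 done at 40, M2 done at 59
  Job 5: M1 done at 45, M2 done at 61
Makespan = 61

61


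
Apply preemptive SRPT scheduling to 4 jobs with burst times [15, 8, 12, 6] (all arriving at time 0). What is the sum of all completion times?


Since all jobs arrive at t=0, SRPT equals SPT ordering.
SPT order: [6, 8, 12, 15]
Completion times:
  Job 1: p=6, C=6
  Job 2: p=8, C=14
  Job 3: p=12, C=26
  Job 4: p=15, C=41
Total completion time = 6 + 14 + 26 + 41 = 87

87


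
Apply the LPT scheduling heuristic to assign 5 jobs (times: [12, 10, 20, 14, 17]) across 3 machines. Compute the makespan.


Sort jobs in decreasing order (LPT): [20, 17, 14, 12, 10]
Assign each job to the least loaded machine:
  Machine 1: jobs [20], load = 20
  Machine 2: jobs [17, 10], load = 27
  Machine 3: jobs [14, 12], load = 26
Makespan = max load = 27

27


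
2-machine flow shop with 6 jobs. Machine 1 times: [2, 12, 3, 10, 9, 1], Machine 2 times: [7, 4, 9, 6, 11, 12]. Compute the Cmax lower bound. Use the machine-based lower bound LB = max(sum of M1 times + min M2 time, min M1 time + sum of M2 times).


LB1 = sum(M1 times) + min(M2 times) = 37 + 4 = 41
LB2 = min(M1 times) + sum(M2 times) = 1 + 49 = 50
Lower bound = max(LB1, LB2) = max(41, 50) = 50

50


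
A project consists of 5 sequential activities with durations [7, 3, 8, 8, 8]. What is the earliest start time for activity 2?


Activity 2 starts after activities 1 through 1 complete.
Predecessor durations: [7]
ES = 7 = 7

7


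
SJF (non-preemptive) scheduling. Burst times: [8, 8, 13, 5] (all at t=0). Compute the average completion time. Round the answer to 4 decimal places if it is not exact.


SJF order (ascending): [5, 8, 8, 13]
Completion times:
  Job 1: burst=5, C=5
  Job 2: burst=8, C=13
  Job 3: burst=8, C=21
  Job 4: burst=13, C=34
Average completion = 73/4 = 18.25

18.25


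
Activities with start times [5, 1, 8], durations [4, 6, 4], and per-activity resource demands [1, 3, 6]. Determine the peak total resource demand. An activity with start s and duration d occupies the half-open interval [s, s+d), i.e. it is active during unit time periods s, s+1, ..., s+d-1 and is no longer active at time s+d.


Each activity i is active on [start_i, start_i + duration_i).
Compute total resource usage per time slot:
  t=0: active resources = [], total = 0
  t=1: active resources = [3], total = 3
  t=2: active resources = [3], total = 3
  t=3: active resources = [3], total = 3
  t=4: active resources = [3], total = 3
  t=5: active resources = [1, 3], total = 4
  t=6: active resources = [1, 3], total = 4
  t=7: active resources = [1], total = 1
  t=8: active resources = [1, 6], total = 7
  t=9: active resources = [6], total = 6
  t=10: active resources = [6], total = 6
  t=11: active resources = [6], total = 6
Peak resource demand = 7

7


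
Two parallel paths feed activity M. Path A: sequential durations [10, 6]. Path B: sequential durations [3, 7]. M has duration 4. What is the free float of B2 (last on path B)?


ES(B2) = sum of predecessors on chain B = 3
EF(B2) = ES + duration = 3 + 7 = 10
Successor of B2 is M. ES(M) = max(sum(A), sum(B)) = max(16, 10) = 16
Free float = ES(successor) - EF(current) = 16 - 10 = 6

6


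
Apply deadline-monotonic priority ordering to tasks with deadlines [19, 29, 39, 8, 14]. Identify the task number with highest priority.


Sort tasks by relative deadline (ascending):
  Task 4: deadline = 8
  Task 5: deadline = 14
  Task 1: deadline = 19
  Task 2: deadline = 29
  Task 3: deadline = 39
Priority order (highest first): [4, 5, 1, 2, 3]
Highest priority task = 4

4


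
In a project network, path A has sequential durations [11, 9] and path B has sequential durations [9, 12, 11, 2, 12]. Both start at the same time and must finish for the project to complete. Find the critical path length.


Path A total = 11 + 9 = 20
Path B total = 9 + 12 + 11 + 2 + 12 = 46
Critical path = longest path = max(20, 46) = 46

46


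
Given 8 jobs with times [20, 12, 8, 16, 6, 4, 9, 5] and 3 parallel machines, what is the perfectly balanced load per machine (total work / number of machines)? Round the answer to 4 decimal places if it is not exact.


Total processing time = 20 + 12 + 8 + 16 + 6 + 4 + 9 + 5 = 80
Number of machines = 3
Ideal balanced load = 80 / 3 = 26.6667

26.6667


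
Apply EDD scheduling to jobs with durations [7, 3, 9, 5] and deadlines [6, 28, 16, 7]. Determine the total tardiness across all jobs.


Sort by due date (EDD order): [(7, 6), (5, 7), (9, 16), (3, 28)]
Compute completion times and tardiness:
  Job 1: p=7, d=6, C=7, tardiness=max(0,7-6)=1
  Job 2: p=5, d=7, C=12, tardiness=max(0,12-7)=5
  Job 3: p=9, d=16, C=21, tardiness=max(0,21-16)=5
  Job 4: p=3, d=28, C=24, tardiness=max(0,24-28)=0
Total tardiness = 11

11


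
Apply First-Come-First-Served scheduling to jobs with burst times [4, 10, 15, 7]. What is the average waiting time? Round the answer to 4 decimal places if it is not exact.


FCFS order (as given): [4, 10, 15, 7]
Waiting times:
  Job 1: wait = 0
  Job 2: wait = 4
  Job 3: wait = 14
  Job 4: wait = 29
Sum of waiting times = 47
Average waiting time = 47/4 = 11.75

11.75


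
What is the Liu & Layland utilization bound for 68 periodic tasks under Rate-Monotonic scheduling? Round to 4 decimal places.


Compute 2^(1/68) = 1.0102454700
Subtract 1: 1.0102454700 - 1 = 0.0102454700
Multiply by n: 68 * 0.0102454700 = 0.6966919600
Round to 4 dp: 0.6967

0.6967


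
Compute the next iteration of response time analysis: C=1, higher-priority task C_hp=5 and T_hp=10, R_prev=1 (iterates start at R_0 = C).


R_next = C + ceil(R_prev / T_hp) * C_hp
ceil(1 / 10) = ceil(0.1) = 1
Interference = 1 * 5 = 5
R_next = 1 + 5 = 6

6


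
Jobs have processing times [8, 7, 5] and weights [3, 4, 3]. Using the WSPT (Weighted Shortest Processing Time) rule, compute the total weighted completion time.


Compute p/w ratios and sort ascending (WSPT): [(5, 3), (7, 4), (8, 3)]
Compute weighted completion times:
  Job (p=5,w=3): C=5, w*C=3*5=15
  Job (p=7,w=4): C=12, w*C=4*12=48
  Job (p=8,w=3): C=20, w*C=3*20=60
Total weighted completion time = 123

123


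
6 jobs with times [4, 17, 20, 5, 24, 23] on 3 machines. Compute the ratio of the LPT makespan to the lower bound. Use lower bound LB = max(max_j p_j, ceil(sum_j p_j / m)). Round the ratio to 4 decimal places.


LPT order: [24, 23, 20, 17, 5, 4]
Machine loads after assignment: [28, 28, 37]
LPT makespan = 37
Lower bound = max(max_job, ceil(total/3)) = max(24, 31) = 31
Ratio = 37 / 31 = 1.1935

1.1935


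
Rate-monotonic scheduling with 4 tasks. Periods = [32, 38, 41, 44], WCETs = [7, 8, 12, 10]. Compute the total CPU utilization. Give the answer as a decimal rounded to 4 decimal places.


Compute individual utilizations (exact fractions):
  Task 1: C/T = 7/32 (approx. 0.2188)
  Task 2: C/T = 8/38 = 4/19 (approx. 0.2105)
  Task 3: C/T = 12/41 (approx. 0.2927)
  Task 4: C/T = 10/44 = 5/22 (approx. 0.2273)
Total utilization U = 7/32 + 4/19 + 12/41 + 5/22 = 260287/274208
Rounded to 4 decimal places: U = 0.9492
RM (Liu & Layland) bound for 4 tasks = 0.756828; compare with U = 260287/274208 (approx. 0.949232)
bound < U <= 1, so the RM sufficient condition is not met (inconclusive; an exact test such as response-time analysis is needed).

0.9492


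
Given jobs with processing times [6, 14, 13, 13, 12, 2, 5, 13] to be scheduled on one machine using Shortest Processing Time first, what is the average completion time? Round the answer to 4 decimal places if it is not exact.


Sort jobs by processing time (SPT order): [2, 5, 6, 12, 13, 13, 13, 14]
Compute completion times sequentially:
  Job 1: processing = 2, completes at 2
  Job 2: processing = 5, completes at 7
  Job 3: processing = 6, completes at 13
  Job 4: processing = 12, completes at 25
  Job 5: processing = 13, completes at 38
  Job 6: processing = 13, completes at 51
  Job 7: processing = 13, completes at 64
  Job 8: processing = 14, completes at 78
Sum of completion times = 278
Average completion time = 278/8 = 34.75

34.75


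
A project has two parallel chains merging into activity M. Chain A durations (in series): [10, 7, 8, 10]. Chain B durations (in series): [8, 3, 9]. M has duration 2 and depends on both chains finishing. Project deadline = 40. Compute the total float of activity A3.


Forward pass: ES(A3) = sum of predecessors on chain A = 17
EF = ES + duration = 17 + 8 = 25
Backward pass: LF(M) = deadline = 40; LS(M) = 40 - 2 = 38
LF(A3) = LS(M) - sum(successors on chain A) = 38 - 10 = 28
LS = LF - duration = 28 - 8 = 20
Total float = LS - ES = 20 - 17 = 3

3


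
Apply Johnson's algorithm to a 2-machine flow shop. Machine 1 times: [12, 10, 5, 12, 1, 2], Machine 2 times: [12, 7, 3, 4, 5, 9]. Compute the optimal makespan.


Apply Johnson's rule:
  Group 1 (a <= b): [(5, 1, 5), (6, 2, 9), (1, 12, 12)]
  Group 2 (a > b): [(2, 10, 7), (4, 12, 4), (3, 5, 3)]
Optimal job order: [5, 6, 1, 2, 4, 3]
Schedule:
  Job 5: M1 done at 1, M2 done at 6
  Job 6: M1 done at 3, M2 done at 15
  Job 1: M1 done at 15, M2 done at 27
  Job 2: M1 done at 25, M2 done at 34
  Job 4: M1 done at 37, M2 done at 41
  Job 3: M1 done at 42, M2 done at 45
Makespan = 45

45


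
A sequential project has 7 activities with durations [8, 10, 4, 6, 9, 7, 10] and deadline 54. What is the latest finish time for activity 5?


LF(activity 5) = deadline - sum of successor durations
Successors: activities 6 through 7 with durations [7, 10]
Sum of successor durations = 17
LF = 54 - 17 = 37

37


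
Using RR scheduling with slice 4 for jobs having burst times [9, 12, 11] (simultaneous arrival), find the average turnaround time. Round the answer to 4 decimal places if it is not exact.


Time quantum = 4
Execution trace:
  J1 runs 4 units, time = 4
  J2 runs 4 units, time = 8
  J3 runs 4 units, time = 12
  J1 runs 4 units, time = 16
  J2 runs 4 units, time = 20
  J3 runs 4 units, time = 24
  J1 runs 1 units, time = 25
  J2 runs 4 units, time = 29
  J3 runs 3 units, time = 32
Finish times: [25, 29, 32]
Average turnaround = 86/3 = 28.6667

28.6667


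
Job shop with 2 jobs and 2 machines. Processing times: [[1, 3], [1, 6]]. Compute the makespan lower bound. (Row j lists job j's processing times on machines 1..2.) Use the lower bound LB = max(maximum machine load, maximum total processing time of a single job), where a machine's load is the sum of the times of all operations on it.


Machine loads:
  Machine 1: 1 + 1 = 2
  Machine 2: 3 + 6 = 9
Max machine load = 9
Job totals:
  Job 1: 4
  Job 2: 7
Max job total = 7
Lower bound = max(9, 7) = 9

9


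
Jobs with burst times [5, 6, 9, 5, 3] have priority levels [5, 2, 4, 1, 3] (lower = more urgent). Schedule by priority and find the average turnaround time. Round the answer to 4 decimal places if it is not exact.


Sort by priority (ascending = highest first):
Order: [(1, 5), (2, 6), (3, 3), (4, 9), (5, 5)]
Completion times:
  Priority 1, burst=5, C=5
  Priority 2, burst=6, C=11
  Priority 3, burst=3, C=14
  Priority 4, burst=9, C=23
  Priority 5, burst=5, C=28
Average turnaround = 81/5 = 16.2

16.2


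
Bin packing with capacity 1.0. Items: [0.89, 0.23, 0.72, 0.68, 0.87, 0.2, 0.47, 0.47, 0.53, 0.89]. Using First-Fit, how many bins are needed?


Place items sequentially using First-Fit:
  Item 0.89 -> new Bin 1
  Item 0.23 -> new Bin 2
  Item 0.72 -> Bin 2 (now 0.95)
  Item 0.68 -> new Bin 3
  Item 0.87 -> new Bin 4
  Item 0.2 -> Bin 3 (now 0.88)
  Item 0.47 -> new Bin 5
  Item 0.47 -> Bin 5 (now 0.94)
  Item 0.53 -> new Bin 6
  Item 0.89 -> new Bin 7
Total bins used = 7

7


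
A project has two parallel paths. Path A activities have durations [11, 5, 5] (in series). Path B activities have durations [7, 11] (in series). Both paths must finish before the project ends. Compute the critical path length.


Path A total = 11 + 5 + 5 = 21
Path B total = 7 + 11 = 18
Critical path = longest path = max(21, 18) = 21

21


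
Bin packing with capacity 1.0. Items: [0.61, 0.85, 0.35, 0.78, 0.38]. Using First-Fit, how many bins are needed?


Place items sequentially using First-Fit:
  Item 0.61 -> new Bin 1
  Item 0.85 -> new Bin 2
  Item 0.35 -> Bin 1 (now 0.96)
  Item 0.78 -> new Bin 3
  Item 0.38 -> new Bin 4
Total bins used = 4

4


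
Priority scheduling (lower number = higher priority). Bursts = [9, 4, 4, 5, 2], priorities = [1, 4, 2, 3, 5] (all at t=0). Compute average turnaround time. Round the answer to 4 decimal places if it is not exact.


Sort by priority (ascending = highest first):
Order: [(1, 9), (2, 4), (3, 5), (4, 4), (5, 2)]
Completion times:
  Priority 1, burst=9, C=9
  Priority 2, burst=4, C=13
  Priority 3, burst=5, C=18
  Priority 4, burst=4, C=22
  Priority 5, burst=2, C=24
Average turnaround = 86/5 = 17.2

17.2


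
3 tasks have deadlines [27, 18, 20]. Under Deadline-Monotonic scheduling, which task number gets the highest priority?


Sort tasks by relative deadline (ascending):
  Task 2: deadline = 18
  Task 3: deadline = 20
  Task 1: deadline = 27
Priority order (highest first): [2, 3, 1]
Highest priority task = 2

2


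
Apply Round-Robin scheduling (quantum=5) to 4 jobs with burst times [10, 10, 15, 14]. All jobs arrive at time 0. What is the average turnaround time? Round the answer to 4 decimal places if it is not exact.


Time quantum = 5
Execution trace:
  J1 runs 5 units, time = 5
  J2 runs 5 units, time = 10
  J3 runs 5 units, time = 15
  J4 runs 5 units, time = 20
  J1 runs 5 units, time = 25
  J2 runs 5 units, time = 30
  J3 runs 5 units, time = 35
  J4 runs 5 units, time = 40
  J3 runs 5 units, time = 45
  J4 runs 4 units, time = 49
Finish times: [25, 30, 45, 49]
Average turnaround = 149/4 = 37.25

37.25


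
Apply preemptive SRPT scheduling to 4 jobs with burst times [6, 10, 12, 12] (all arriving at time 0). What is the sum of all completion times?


Since all jobs arrive at t=0, SRPT equals SPT ordering.
SPT order: [6, 10, 12, 12]
Completion times:
  Job 1: p=6, C=6
  Job 2: p=10, C=16
  Job 3: p=12, C=28
  Job 4: p=12, C=40
Total completion time = 6 + 16 + 28 + 40 = 90

90


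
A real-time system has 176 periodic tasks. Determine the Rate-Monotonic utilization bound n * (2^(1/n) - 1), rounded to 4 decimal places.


Compute 2^(1/176) = 1.0039461017
Subtract 1: 1.0039461017 - 1 = 0.0039461017
Multiply by n: 176 * 0.0039461017 = 0.6945138992
Round to 4 dp: 0.6945

0.6945


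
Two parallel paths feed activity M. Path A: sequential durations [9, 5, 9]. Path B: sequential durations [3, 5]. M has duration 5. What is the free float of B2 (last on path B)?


ES(B2) = sum of predecessors on chain B = 3
EF(B2) = ES + duration = 3 + 5 = 8
Successor of B2 is M. ES(M) = max(sum(A), sum(B)) = max(23, 8) = 23
Free float = ES(successor) - EF(current) = 23 - 8 = 15

15


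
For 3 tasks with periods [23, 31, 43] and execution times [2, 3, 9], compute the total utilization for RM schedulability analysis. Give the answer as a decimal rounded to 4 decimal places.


Compute individual utilizations (exact fractions):
  Task 1: C/T = 2/23 (approx. 0.087)
  Task 2: C/T = 3/31 (approx. 0.0968)
  Task 3: C/T = 9/43 (approx. 0.2093)
Total utilization U = 2/23 + 3/31 + 9/43 = 12050/30659
Rounded to 4 decimal places: U = 0.3930
RM (Liu & Layland) bound for 3 tasks = 0.779763; compare with U = 12050/30659 (approx. 0.393033)
U <= bound, so schedulable by RM sufficient condition.

0.3930


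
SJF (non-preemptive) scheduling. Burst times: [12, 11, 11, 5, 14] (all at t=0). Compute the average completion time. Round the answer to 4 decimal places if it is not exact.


SJF order (ascending): [5, 11, 11, 12, 14]
Completion times:
  Job 1: burst=5, C=5
  Job 2: burst=11, C=16
  Job 3: burst=11, C=27
  Job 4: burst=12, C=39
  Job 5: burst=14, C=53
Average completion = 140/5 = 28.0

28.0


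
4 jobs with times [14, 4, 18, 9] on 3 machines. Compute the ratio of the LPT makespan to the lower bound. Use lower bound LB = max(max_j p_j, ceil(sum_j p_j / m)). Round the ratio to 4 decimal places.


LPT order: [18, 14, 9, 4]
Machine loads after assignment: [18, 14, 13]
LPT makespan = 18
Lower bound = max(max_job, ceil(total/3)) = max(18, 15) = 18
Ratio = 18 / 18 = 1.0

1.0


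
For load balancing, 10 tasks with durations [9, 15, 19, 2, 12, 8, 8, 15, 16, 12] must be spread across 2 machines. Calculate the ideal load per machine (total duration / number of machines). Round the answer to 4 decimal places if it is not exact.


Total processing time = 9 + 15 + 19 + 2 + 12 + 8 + 8 + 15 + 16 + 12 = 116
Number of machines = 2
Ideal balanced load = 116 / 2 = 58.0

58.0


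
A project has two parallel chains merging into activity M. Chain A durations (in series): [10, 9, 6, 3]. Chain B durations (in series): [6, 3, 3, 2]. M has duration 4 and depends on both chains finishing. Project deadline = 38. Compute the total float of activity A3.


Forward pass: ES(A3) = sum of predecessors on chain A = 19
EF = ES + duration = 19 + 6 = 25
Backward pass: LF(M) = deadline = 38; LS(M) = 38 - 4 = 34
LF(A3) = LS(M) - sum(successors on chain A) = 34 - 3 = 31
LS = LF - duration = 31 - 6 = 25
Total float = LS - ES = 25 - 19 = 6

6


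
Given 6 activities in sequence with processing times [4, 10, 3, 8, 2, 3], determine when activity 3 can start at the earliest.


Activity 3 starts after activities 1 through 2 complete.
Predecessor durations: [4, 10]
ES = 4 + 10 = 14

14


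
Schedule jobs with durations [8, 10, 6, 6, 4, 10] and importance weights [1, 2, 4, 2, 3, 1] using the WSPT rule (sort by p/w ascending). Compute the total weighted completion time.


Compute p/w ratios and sort ascending (WSPT): [(4, 3), (6, 4), (6, 2), (10, 2), (8, 1), (10, 1)]
Compute weighted completion times:
  Job (p=4,w=3): C=4, w*C=3*4=12
  Job (p=6,w=4): C=10, w*C=4*10=40
  Job (p=6,w=2): C=16, w*C=2*16=32
  Job (p=10,w=2): C=26, w*C=2*26=52
  Job (p=8,w=1): C=34, w*C=1*34=34
  Job (p=10,w=1): C=44, w*C=1*44=44
Total weighted completion time = 214

214


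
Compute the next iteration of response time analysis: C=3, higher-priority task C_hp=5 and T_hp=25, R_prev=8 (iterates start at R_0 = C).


R_next = C + ceil(R_prev / T_hp) * C_hp
ceil(8 / 25) = ceil(0.32) = 1
Interference = 1 * 5 = 5
R_next = 3 + 5 = 8
R_next = R_prev, so the iteration has converged (response time = 8).

8


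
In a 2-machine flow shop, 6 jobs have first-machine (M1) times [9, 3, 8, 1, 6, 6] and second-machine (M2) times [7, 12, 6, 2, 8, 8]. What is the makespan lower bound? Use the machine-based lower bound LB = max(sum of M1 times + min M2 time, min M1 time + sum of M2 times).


LB1 = sum(M1 times) + min(M2 times) = 33 + 2 = 35
LB2 = min(M1 times) + sum(M2 times) = 1 + 43 = 44
Lower bound = max(LB1, LB2) = max(35, 44) = 44

44


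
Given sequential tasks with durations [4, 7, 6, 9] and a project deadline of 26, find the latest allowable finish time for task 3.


LF(activity 3) = deadline - sum of successor durations
Successors: activities 4 through 4 with durations [9]
Sum of successor durations = 9
LF = 26 - 9 = 17

17


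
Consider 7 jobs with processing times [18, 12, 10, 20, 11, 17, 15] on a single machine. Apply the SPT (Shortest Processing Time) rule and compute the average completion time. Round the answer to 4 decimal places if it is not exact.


Sort jobs by processing time (SPT order): [10, 11, 12, 15, 17, 18, 20]
Compute completion times sequentially:
  Job 1: processing = 10, completes at 10
  Job 2: processing = 11, completes at 21
  Job 3: processing = 12, completes at 33
  Job 4: processing = 15, completes at 48
  Job 5: processing = 17, completes at 65
  Job 6: processing = 18, completes at 83
  Job 7: processing = 20, completes at 103
Sum of completion times = 363
Average completion time = 363/7 = 51.8571

51.8571


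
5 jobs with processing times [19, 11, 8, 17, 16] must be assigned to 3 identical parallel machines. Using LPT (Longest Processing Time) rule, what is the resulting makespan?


Sort jobs in decreasing order (LPT): [19, 17, 16, 11, 8]
Assign each job to the least loaded machine:
  Machine 1: jobs [19], load = 19
  Machine 2: jobs [17, 8], load = 25
  Machine 3: jobs [16, 11], load = 27
Makespan = max load = 27

27


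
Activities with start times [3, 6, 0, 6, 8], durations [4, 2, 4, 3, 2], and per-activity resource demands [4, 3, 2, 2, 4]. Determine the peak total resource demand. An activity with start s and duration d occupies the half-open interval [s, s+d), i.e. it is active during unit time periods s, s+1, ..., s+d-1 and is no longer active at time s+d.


Each activity i is active on [start_i, start_i + duration_i).
Compute total resource usage per time slot:
  t=0: active resources = [2], total = 2
  t=1: active resources = [2], total = 2
  t=2: active resources = [2], total = 2
  t=3: active resources = [4, 2], total = 6
  t=4: active resources = [4], total = 4
  t=5: active resources = [4], total = 4
  t=6: active resources = [4, 3, 2], total = 9
  t=7: active resources = [3, 2], total = 5
  t=8: active resources = [2, 4], total = 6
  t=9: active resources = [4], total = 4
Peak resource demand = 9

9


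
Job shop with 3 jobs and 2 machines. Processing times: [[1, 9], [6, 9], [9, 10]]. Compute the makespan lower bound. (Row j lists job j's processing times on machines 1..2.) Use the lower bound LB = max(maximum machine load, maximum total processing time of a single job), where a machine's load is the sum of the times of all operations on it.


Machine loads:
  Machine 1: 1 + 6 + 9 = 16
  Machine 2: 9 + 9 + 10 = 28
Max machine load = 28
Job totals:
  Job 1: 10
  Job 2: 15
  Job 3: 19
Max job total = 19
Lower bound = max(28, 19) = 28

28


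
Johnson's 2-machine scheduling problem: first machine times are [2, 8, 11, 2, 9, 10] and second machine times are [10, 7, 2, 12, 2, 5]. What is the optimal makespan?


Apply Johnson's rule:
  Group 1 (a <= b): [(1, 2, 10), (4, 2, 12)]
  Group 2 (a > b): [(2, 8, 7), (6, 10, 5), (3, 11, 2), (5, 9, 2)]
Optimal job order: [1, 4, 2, 6, 3, 5]
Schedule:
  Job 1: M1 done at 2, M2 done at 12
  Job 4: M1 done at 4, M2 done at 24
  Job 2: M1 done at 12, M2 done at 31
  Job 6: M1 done at 22, M2 done at 36
  Job 3: M1 done at 33, M2 done at 38
  Job 5: M1 done at 42, M2 done at 44
Makespan = 44

44


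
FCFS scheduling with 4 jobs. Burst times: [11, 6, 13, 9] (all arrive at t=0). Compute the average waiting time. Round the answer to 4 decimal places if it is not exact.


FCFS order (as given): [11, 6, 13, 9]
Waiting times:
  Job 1: wait = 0
  Job 2: wait = 11
  Job 3: wait = 17
  Job 4: wait = 30
Sum of waiting times = 58
Average waiting time = 58/4 = 14.5

14.5


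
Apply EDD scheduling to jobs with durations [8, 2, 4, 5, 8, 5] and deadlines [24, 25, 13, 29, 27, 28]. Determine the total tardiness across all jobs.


Sort by due date (EDD order): [(4, 13), (8, 24), (2, 25), (8, 27), (5, 28), (5, 29)]
Compute completion times and tardiness:
  Job 1: p=4, d=13, C=4, tardiness=max(0,4-13)=0
  Job 2: p=8, d=24, C=12, tardiness=max(0,12-24)=0
  Job 3: p=2, d=25, C=14, tardiness=max(0,14-25)=0
  Job 4: p=8, d=27, C=22, tardiness=max(0,22-27)=0
  Job 5: p=5, d=28, C=27, tardiness=max(0,27-28)=0
  Job 6: p=5, d=29, C=32, tardiness=max(0,32-29)=3
Total tardiness = 3

3


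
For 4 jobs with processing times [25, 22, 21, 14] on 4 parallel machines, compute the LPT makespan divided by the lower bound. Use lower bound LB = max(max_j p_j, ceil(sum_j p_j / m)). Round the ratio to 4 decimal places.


LPT order: [25, 22, 21, 14]
Machine loads after assignment: [25, 22, 21, 14]
LPT makespan = 25
Lower bound = max(max_job, ceil(total/4)) = max(25, 21) = 25
Ratio = 25 / 25 = 1.0

1.0


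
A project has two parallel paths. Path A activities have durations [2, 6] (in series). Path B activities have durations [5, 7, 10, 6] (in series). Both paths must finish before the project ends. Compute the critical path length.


Path A total = 2 + 6 = 8
Path B total = 5 + 7 + 10 + 6 = 28
Critical path = longest path = max(8, 28) = 28

28


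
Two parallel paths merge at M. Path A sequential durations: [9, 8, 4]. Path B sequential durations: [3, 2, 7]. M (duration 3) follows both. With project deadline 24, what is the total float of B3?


Forward pass: ES(B3) = sum of predecessors on chain B = 5
EF = ES + duration = 5 + 7 = 12
Backward pass: LF(M) = deadline = 24; LS(M) = 24 - 3 = 21
LF(B3) = LS(M) - sum(successors on chain B) = 21 - 0 = 21
LS = LF - duration = 21 - 7 = 14
Total float = LS - ES = 14 - 5 = 9

9


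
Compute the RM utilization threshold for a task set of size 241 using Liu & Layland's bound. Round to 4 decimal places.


Compute 2^(1/241) = 1.0028802694
Subtract 1: 1.0028802694 - 1 = 0.0028802694
Multiply by n: 241 * 0.0028802694 = 0.6941449254
Round to 4 dp: 0.6941

0.6941


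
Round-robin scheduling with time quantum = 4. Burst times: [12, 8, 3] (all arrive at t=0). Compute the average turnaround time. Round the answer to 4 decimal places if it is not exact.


Time quantum = 4
Execution trace:
  J1 runs 4 units, time = 4
  J2 runs 4 units, time = 8
  J3 runs 3 units, time = 11
  J1 runs 4 units, time = 15
  J2 runs 4 units, time = 19
  J1 runs 4 units, time = 23
Finish times: [23, 19, 11]
Average turnaround = 53/3 = 17.6667

17.6667


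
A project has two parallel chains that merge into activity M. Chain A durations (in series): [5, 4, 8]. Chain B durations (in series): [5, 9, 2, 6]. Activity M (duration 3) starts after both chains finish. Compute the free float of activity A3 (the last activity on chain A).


ES(A3) = sum of predecessors on chain A = 9
EF(A3) = ES + duration = 9 + 8 = 17
Successor of A3 is M. ES(M) = max(sum(A), sum(B)) = max(17, 22) = 22
Free float = ES(successor) - EF(current) = 22 - 17 = 5

5


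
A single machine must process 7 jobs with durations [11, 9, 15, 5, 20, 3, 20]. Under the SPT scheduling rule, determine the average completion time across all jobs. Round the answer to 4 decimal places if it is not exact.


Sort jobs by processing time (SPT order): [3, 5, 9, 11, 15, 20, 20]
Compute completion times sequentially:
  Job 1: processing = 3, completes at 3
  Job 2: processing = 5, completes at 8
  Job 3: processing = 9, completes at 17
  Job 4: processing = 11, completes at 28
  Job 5: processing = 15, completes at 43
  Job 6: processing = 20, completes at 63
  Job 7: processing = 20, completes at 83
Sum of completion times = 245
Average completion time = 245/7 = 35.0

35.0


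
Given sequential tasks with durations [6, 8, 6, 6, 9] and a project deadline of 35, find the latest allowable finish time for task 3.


LF(activity 3) = deadline - sum of successor durations
Successors: activities 4 through 5 with durations [6, 9]
Sum of successor durations = 15
LF = 35 - 15 = 20

20


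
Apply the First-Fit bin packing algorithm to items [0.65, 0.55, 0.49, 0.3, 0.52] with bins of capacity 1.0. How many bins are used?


Place items sequentially using First-Fit:
  Item 0.65 -> new Bin 1
  Item 0.55 -> new Bin 2
  Item 0.49 -> new Bin 3
  Item 0.3 -> Bin 1 (now 0.95)
  Item 0.52 -> new Bin 4
Total bins used = 4

4


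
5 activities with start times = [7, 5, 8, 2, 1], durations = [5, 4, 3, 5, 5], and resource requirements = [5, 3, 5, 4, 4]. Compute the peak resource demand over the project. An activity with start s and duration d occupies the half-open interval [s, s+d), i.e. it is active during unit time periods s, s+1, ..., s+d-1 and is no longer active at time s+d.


Each activity i is active on [start_i, start_i + duration_i).
Compute total resource usage per time slot:
  t=0: active resources = [], total = 0
  t=1: active resources = [4], total = 4
  t=2: active resources = [4, 4], total = 8
  t=3: active resources = [4, 4], total = 8
  t=4: active resources = [4, 4], total = 8
  t=5: active resources = [3, 4, 4], total = 11
  t=6: active resources = [3, 4], total = 7
  t=7: active resources = [5, 3], total = 8
  t=8: active resources = [5, 3, 5], total = 13
  t=9: active resources = [5, 5], total = 10
  t=10: active resources = [5, 5], total = 10
  t=11: active resources = [5], total = 5
Peak resource demand = 13

13


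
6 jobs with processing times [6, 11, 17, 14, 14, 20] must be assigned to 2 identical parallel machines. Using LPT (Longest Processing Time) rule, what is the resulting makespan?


Sort jobs in decreasing order (LPT): [20, 17, 14, 14, 11, 6]
Assign each job to the least loaded machine:
  Machine 1: jobs [20, 14, 6], load = 40
  Machine 2: jobs [17, 14, 11], load = 42
Makespan = max load = 42

42


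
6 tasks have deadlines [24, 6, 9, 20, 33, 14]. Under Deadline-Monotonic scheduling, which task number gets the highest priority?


Sort tasks by relative deadline (ascending):
  Task 2: deadline = 6
  Task 3: deadline = 9
  Task 6: deadline = 14
  Task 4: deadline = 20
  Task 1: deadline = 24
  Task 5: deadline = 33
Priority order (highest first): [2, 3, 6, 4, 1, 5]
Highest priority task = 2

2


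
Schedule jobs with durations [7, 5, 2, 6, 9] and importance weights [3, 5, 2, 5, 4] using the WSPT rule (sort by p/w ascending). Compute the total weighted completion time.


Compute p/w ratios and sort ascending (WSPT): [(5, 5), (2, 2), (6, 5), (9, 4), (7, 3)]
Compute weighted completion times:
  Job (p=5,w=5): C=5, w*C=5*5=25
  Job (p=2,w=2): C=7, w*C=2*7=14
  Job (p=6,w=5): C=13, w*C=5*13=65
  Job (p=9,w=4): C=22, w*C=4*22=88
  Job (p=7,w=3): C=29, w*C=3*29=87
Total weighted completion time = 279

279


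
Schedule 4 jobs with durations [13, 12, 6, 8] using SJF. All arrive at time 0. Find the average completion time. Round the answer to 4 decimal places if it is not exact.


SJF order (ascending): [6, 8, 12, 13]
Completion times:
  Job 1: burst=6, C=6
  Job 2: burst=8, C=14
  Job 3: burst=12, C=26
  Job 4: burst=13, C=39
Average completion = 85/4 = 21.25

21.25


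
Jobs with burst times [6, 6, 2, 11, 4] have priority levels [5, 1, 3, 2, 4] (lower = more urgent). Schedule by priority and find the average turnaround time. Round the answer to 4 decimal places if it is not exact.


Sort by priority (ascending = highest first):
Order: [(1, 6), (2, 11), (3, 2), (4, 4), (5, 6)]
Completion times:
  Priority 1, burst=6, C=6
  Priority 2, burst=11, C=17
  Priority 3, burst=2, C=19
  Priority 4, burst=4, C=23
  Priority 5, burst=6, C=29
Average turnaround = 94/5 = 18.8

18.8


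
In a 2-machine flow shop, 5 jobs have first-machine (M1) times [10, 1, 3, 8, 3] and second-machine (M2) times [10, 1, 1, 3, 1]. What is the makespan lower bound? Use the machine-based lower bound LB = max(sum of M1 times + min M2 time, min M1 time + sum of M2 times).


LB1 = sum(M1 times) + min(M2 times) = 25 + 1 = 26
LB2 = min(M1 times) + sum(M2 times) = 1 + 16 = 17
Lower bound = max(LB1, LB2) = max(26, 17) = 26

26


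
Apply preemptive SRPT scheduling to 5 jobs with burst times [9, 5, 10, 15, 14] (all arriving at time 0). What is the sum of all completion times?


Since all jobs arrive at t=0, SRPT equals SPT ordering.
SPT order: [5, 9, 10, 14, 15]
Completion times:
  Job 1: p=5, C=5
  Job 2: p=9, C=14
  Job 3: p=10, C=24
  Job 4: p=14, C=38
  Job 5: p=15, C=53
Total completion time = 5 + 14 + 24 + 38 + 53 = 134

134


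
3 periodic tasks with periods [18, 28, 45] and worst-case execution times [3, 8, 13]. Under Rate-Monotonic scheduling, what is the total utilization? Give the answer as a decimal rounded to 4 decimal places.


Compute individual utilizations (exact fractions):
  Task 1: C/T = 3/18 = 1/6 (approx. 0.1667)
  Task 2: C/T = 8/28 = 2/7 (approx. 0.2857)
  Task 3: C/T = 13/45 (approx. 0.2889)
Total utilization U = 1/6 + 2/7 + 13/45 = 467/630
Rounded to 4 decimal places: U = 0.7413
RM (Liu & Layland) bound for 3 tasks = 0.779763; compare with U = 467/630 (approx. 0.741270)
U <= bound, so schedulable by RM sufficient condition.

0.7413


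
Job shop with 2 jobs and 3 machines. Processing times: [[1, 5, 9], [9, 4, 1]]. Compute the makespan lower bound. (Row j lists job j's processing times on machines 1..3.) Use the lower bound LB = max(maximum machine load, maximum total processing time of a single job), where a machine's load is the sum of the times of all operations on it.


Machine loads:
  Machine 1: 1 + 9 = 10
  Machine 2: 5 + 4 = 9
  Machine 3: 9 + 1 = 10
Max machine load = 10
Job totals:
  Job 1: 15
  Job 2: 14
Max job total = 15
Lower bound = max(10, 15) = 15

15


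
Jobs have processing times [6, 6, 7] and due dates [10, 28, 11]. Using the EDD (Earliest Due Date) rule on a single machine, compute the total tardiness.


Sort by due date (EDD order): [(6, 10), (7, 11), (6, 28)]
Compute completion times and tardiness:
  Job 1: p=6, d=10, C=6, tardiness=max(0,6-10)=0
  Job 2: p=7, d=11, C=13, tardiness=max(0,13-11)=2
  Job 3: p=6, d=28, C=19, tardiness=max(0,19-28)=0
Total tardiness = 2

2


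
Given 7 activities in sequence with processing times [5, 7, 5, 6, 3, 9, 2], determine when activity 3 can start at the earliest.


Activity 3 starts after activities 1 through 2 complete.
Predecessor durations: [5, 7]
ES = 5 + 7 = 12

12


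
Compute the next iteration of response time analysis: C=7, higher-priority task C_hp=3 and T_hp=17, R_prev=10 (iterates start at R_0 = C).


R_next = C + ceil(R_prev / T_hp) * C_hp
ceil(10 / 17) = ceil(0.5882) = 1
Interference = 1 * 3 = 3
R_next = 7 + 3 = 10
R_next = R_prev, so the iteration has converged (response time = 10).

10


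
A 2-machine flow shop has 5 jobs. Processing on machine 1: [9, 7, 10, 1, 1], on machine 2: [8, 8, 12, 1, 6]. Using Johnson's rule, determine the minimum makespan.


Apply Johnson's rule:
  Group 1 (a <= b): [(4, 1, 1), (5, 1, 6), (2, 7, 8), (3, 10, 12)]
  Group 2 (a > b): [(1, 9, 8)]
Optimal job order: [4, 5, 2, 3, 1]
Schedule:
  Job 4: M1 done at 1, M2 done at 2
  Job 5: M1 done at 2, M2 done at 8
  Job 2: M1 done at 9, M2 done at 17
  Job 3: M1 done at 19, M2 done at 31
  Job 1: M1 done at 28, M2 done at 39
Makespan = 39

39
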